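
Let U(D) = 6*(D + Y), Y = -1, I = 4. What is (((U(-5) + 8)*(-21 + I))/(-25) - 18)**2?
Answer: 857476/625 ≈ 1372.0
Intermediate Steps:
U(D) = -6 + 6*D (U(D) = 6*(D - 1) = 6*(-1 + D) = -6 + 6*D)
(((U(-5) + 8)*(-21 + I))/(-25) - 18)**2 = ((((-6 + 6*(-5)) + 8)*(-21 + 4))/(-25) - 18)**2 = ((((-6 - 30) + 8)*(-17))*(-1/25) - 18)**2 = (((-36 + 8)*(-17))*(-1/25) - 18)**2 = (-28*(-17)*(-1/25) - 18)**2 = (476*(-1/25) - 18)**2 = (-476/25 - 18)**2 = (-926/25)**2 = 857476/625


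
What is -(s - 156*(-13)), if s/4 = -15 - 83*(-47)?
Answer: -17572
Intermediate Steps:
s = 15544 (s = 4*(-15 - 83*(-47)) = 4*(-15 + 3901) = 4*3886 = 15544)
-(s - 156*(-13)) = -(15544 - 156*(-13)) = -(15544 + 2028) = -1*17572 = -17572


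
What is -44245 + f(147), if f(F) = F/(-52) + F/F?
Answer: -2300835/52 ≈ -44247.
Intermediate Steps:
f(F) = 1 - F/52 (f(F) = F*(-1/52) + 1 = -F/52 + 1 = 1 - F/52)
-44245 + f(147) = -44245 + (1 - 1/52*147) = -44245 + (1 - 147/52) = -44245 - 95/52 = -2300835/52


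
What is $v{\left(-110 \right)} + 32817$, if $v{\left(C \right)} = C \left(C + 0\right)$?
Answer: $44917$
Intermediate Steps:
$v{\left(C \right)} = C^{2}$ ($v{\left(C \right)} = C C = C^{2}$)
$v{\left(-110 \right)} + 32817 = \left(-110\right)^{2} + 32817 = 12100 + 32817 = 44917$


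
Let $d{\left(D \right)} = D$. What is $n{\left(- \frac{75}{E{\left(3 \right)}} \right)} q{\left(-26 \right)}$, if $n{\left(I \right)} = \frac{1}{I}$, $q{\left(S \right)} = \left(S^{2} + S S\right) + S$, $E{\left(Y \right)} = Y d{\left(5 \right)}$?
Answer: $- \frac{1326}{5} \approx -265.2$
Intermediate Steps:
$E{\left(Y \right)} = 5 Y$ ($E{\left(Y \right)} = Y 5 = 5 Y$)
$q{\left(S \right)} = S + 2 S^{2}$ ($q{\left(S \right)} = \left(S^{2} + S^{2}\right) + S = 2 S^{2} + S = S + 2 S^{2}$)
$n{\left(- \frac{75}{E{\left(3 \right)}} \right)} q{\left(-26 \right)} = \frac{\left(-26\right) \left(1 + 2 \left(-26\right)\right)}{\left(-75\right) \frac{1}{5 \cdot 3}} = \frac{\left(-26\right) \left(1 - 52\right)}{\left(-75\right) \frac{1}{15}} = \frac{\left(-26\right) \left(-51\right)}{\left(-75\right) \frac{1}{15}} = \frac{1}{-5} \cdot 1326 = \left(- \frac{1}{5}\right) 1326 = - \frac{1326}{5}$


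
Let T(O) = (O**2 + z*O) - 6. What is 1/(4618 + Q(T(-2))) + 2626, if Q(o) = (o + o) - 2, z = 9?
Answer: 12016577/4576 ≈ 2626.0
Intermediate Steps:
T(O) = -6 + O**2 + 9*O (T(O) = (O**2 + 9*O) - 6 = -6 + O**2 + 9*O)
Q(o) = -2 + 2*o (Q(o) = 2*o - 2 = -2 + 2*o)
1/(4618 + Q(T(-2))) + 2626 = 1/(4618 + (-2 + 2*(-6 + (-2)**2 + 9*(-2)))) + 2626 = 1/(4618 + (-2 + 2*(-6 + 4 - 18))) + 2626 = 1/(4618 + (-2 + 2*(-20))) + 2626 = 1/(4618 + (-2 - 40)) + 2626 = 1/(4618 - 42) + 2626 = 1/4576 + 2626 = 12016577/4576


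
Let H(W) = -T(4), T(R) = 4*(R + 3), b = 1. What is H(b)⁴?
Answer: 614656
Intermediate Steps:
T(R) = 12 + 4*R (T(R) = 4*(3 + R) = 12 + 4*R)
H(W) = -28 (H(W) = -(12 + 4*4) = -(12 + 16) = -1*28 = -28)
H(b)⁴ = (-28)⁴ = 614656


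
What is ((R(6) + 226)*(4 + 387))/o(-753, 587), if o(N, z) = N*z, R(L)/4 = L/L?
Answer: -89930/442011 ≈ -0.20346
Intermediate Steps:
R(L) = 4 (R(L) = 4*(L/L) = 4*1 = 4)
((R(6) + 226)*(4 + 387))/o(-753, 587) = ((4 + 226)*(4 + 387))/((-753*587)) = (230*391)/(-442011) = 89930*(-1/442011) = -89930/442011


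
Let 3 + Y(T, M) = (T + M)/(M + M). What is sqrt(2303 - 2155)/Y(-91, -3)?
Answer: 3*sqrt(37)/19 ≈ 0.96044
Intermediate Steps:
Y(T, M) = -3 + (M + T)/(2*M) (Y(T, M) = -3 + (T + M)/(M + M) = -3 + (M + T)/((2*M)) = -3 + (M + T)*(1/(2*M)) = -3 + (M + T)/(2*M))
sqrt(2303 - 2155)/Y(-91, -3) = sqrt(2303 - 2155)/(((1/2)*(-91 - 5*(-3))/(-3))) = sqrt(148)/(((1/2)*(-1/3)*(-91 + 15))) = (2*sqrt(37))/(((1/2)*(-1/3)*(-76))) = (2*sqrt(37))/(38/3) = (2*sqrt(37))*(3/38) = 3*sqrt(37)/19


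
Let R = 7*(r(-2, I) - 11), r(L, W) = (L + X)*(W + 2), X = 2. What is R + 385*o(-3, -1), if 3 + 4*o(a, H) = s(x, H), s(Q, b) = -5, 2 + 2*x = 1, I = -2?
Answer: -847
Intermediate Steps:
x = -½ (x = -1 + (½)*1 = -1 + ½ = -½ ≈ -0.50000)
o(a, H) = -2 (o(a, H) = -¾ + (¼)*(-5) = -¾ - 5/4 = -2)
r(L, W) = (2 + L)*(2 + W) (r(L, W) = (L + 2)*(W + 2) = (2 + L)*(2 + W))
R = -77 (R = 7*((4 + 2*(-2) + 2*(-2) - 2*(-2)) - 11) = 7*((4 - 4 - 4 + 4) - 11) = 7*(0 - 11) = 7*(-11) = -77)
R + 385*o(-3, -1) = -77 + 385*(-2) = -77 - 770 = -847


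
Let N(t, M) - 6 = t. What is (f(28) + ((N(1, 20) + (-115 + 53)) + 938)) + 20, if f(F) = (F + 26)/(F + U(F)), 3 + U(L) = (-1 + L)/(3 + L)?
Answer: 362940/401 ≈ 905.09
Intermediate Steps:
N(t, M) = 6 + t
U(L) = -3 + (-1 + L)/(3 + L)
f(F) = (26 + F)/(F + 2*(-5 - F)/(3 + F)) (f(F) = (F + 26)/(F + 2*(-5 - F)/(3 + F)) = (26 + F)/(F + 2*(-5 - F)/(3 + F)))
(f(28) + ((N(1, 20) + (-115 + 53)) + 938)) + 20 = ((78 + 28**2 + 29*28)/(-10 + 28 + 28**2) + (((6 + 1) + (-115 + 53)) + 938)) + 20 = ((78 + 784 + 812)/(-10 + 28 + 784) + ((7 - 62) + 938)) + 20 = (1674/802 + (-55 + 938)) + 20 = ((1/802)*1674 + 883) + 20 = (837/401 + 883) + 20 = 354920/401 + 20 = 362940/401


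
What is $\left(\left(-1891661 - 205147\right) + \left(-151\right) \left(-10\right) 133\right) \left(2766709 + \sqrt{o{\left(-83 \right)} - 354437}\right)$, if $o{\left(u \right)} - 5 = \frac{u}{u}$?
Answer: $-5245619396402 - 1895978 i \sqrt{354431} \approx -5.2456 \cdot 10^{12} - 1.1288 \cdot 10^{9} i$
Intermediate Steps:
$o{\left(u \right)} = 6$ ($o{\left(u \right)} = 5 + \frac{u}{u} = 5 + 1 = 6$)
$\left(\left(-1891661 - 205147\right) + \left(-151\right) \left(-10\right) 133\right) \left(2766709 + \sqrt{o{\left(-83 \right)} - 354437}\right) = \left(\left(-1891661 - 205147\right) + \left(-151\right) \left(-10\right) 133\right) \left(2766709 + \sqrt{6 - 354437}\right) = \left(\left(-1891661 - 205147\right) + 1510 \cdot 133\right) \left(2766709 + \sqrt{-354431}\right) = \left(-2096808 + 200830\right) \left(2766709 + i \sqrt{354431}\right) = - 1895978 \left(2766709 + i \sqrt{354431}\right) = -5245619396402 - 1895978 i \sqrt{354431}$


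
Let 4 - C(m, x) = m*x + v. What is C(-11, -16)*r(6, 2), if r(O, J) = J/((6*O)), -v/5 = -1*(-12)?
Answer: -56/9 ≈ -6.2222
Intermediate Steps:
v = -60 (v = -(-5)*(-12) = -5*12 = -60)
r(O, J) = J/(6*O) (r(O, J) = J*(1/(6*O)) = J/(6*O))
C(m, x) = 64 - m*x (C(m, x) = 4 - (m*x - 60) = 4 - (-60 + m*x) = 4 + (60 - m*x) = 64 - m*x)
C(-11, -16)*r(6, 2) = (64 - 1*(-11)*(-16))*((⅙)*2/6) = (64 - 176)*((⅙)*2*(⅙)) = -112*1/18 = -56/9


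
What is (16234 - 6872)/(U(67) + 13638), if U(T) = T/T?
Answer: 9362/13639 ≈ 0.68641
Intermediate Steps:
U(T) = 1
(16234 - 6872)/(U(67) + 13638) = (16234 - 6872)/(1 + 13638) = 9362/13639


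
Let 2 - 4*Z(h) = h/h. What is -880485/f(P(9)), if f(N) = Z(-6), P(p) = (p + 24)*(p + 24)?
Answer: -3521940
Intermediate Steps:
P(p) = (24 + p)² (P(p) = (24 + p)*(24 + p) = (24 + p)²)
Z(h) = ¼ (Z(h) = ½ - h/(4*h) = ½ - ¼*1 = ½ - ¼ = ¼)
f(N) = ¼
-880485/f(P(9)) = -880485/¼ = -880485*4 = -3521940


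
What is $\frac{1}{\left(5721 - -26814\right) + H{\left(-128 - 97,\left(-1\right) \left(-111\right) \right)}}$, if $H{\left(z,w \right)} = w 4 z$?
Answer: $- \frac{1}{67365} \approx -1.4844 \cdot 10^{-5}$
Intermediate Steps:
$H{\left(z,w \right)} = 4 w z$
$\frac{1}{\left(5721 - -26814\right) + H{\left(-128 - 97,\left(-1\right) \left(-111\right) \right)}} = \frac{1}{\left(5721 - -26814\right) + 4 \left(\left(-1\right) \left(-111\right)\right) \left(-128 - 97\right)} = \frac{1}{\left(5721 + 26814\right) + 4 \cdot 111 \left(-225\right)} = \frac{1}{32535 - 99900} = \frac{1}{-67365} = - \frac{1}{67365}$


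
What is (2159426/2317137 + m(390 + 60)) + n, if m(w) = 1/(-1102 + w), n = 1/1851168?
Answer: 216838018562137/233057936053536 ≈ 0.93040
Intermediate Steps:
n = 1/1851168 ≈ 5.4020e-7
(2159426/2317137 + m(390 + 60)) + n = (2159426/2317137 + 1/(-1102 + (390 + 60))) + 1/1851168 = (2159426*(1/2317137) + 1/(-1102 + 450)) + 1/1851168 = (2159426/2317137 + 1/(-652)) + 1/1851168 = (2159426/2317137 - 1/652) + 1/1851168 = 1405628615/1510773324 + 1/1851168 = 216838018562137/233057936053536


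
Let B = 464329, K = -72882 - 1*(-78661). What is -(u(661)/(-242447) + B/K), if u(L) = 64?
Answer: -112574803207/1401101213 ≈ -80.347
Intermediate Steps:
K = 5779 (K = -72882 + 78661 = 5779)
-(u(661)/(-242447) + B/K) = -(64/(-242447) + 464329/5779) = -(64*(-1/242447) + 464329*(1/5779)) = -(-64/242447 + 464329/5779) = -1*112574803207/1401101213 = -112574803207/1401101213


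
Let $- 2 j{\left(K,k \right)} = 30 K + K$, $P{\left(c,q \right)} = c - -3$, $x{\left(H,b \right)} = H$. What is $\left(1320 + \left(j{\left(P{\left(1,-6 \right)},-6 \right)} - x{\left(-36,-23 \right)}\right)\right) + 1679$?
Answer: $2973$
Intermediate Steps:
$P{\left(c,q \right)} = 3 + c$ ($P{\left(c,q \right)} = c + 3 = 3 + c$)
$j{\left(K,k \right)} = - \frac{31 K}{2}$ ($j{\left(K,k \right)} = - \frac{30 K + K}{2} = - \frac{31 K}{2}$)
$\left(1320 + \left(j{\left(P{\left(1,-6 \right)},-6 \right)} - x{\left(-36,-23 \right)}\right)\right) + 1679 = \left(1320 - \left(-36 + \frac{31 \left(3 + 1\right)}{2}\right)\right) + 1679 = \left(1320 + \left(\left(- \frac{31}{2}\right) 4 + 36\right)\right) + 1679 = \left(1320 + \left(-62 + 36\right)\right) + 1679 = \left(1320 - 26\right) + 1679 = 1294 + 1679 = 2973$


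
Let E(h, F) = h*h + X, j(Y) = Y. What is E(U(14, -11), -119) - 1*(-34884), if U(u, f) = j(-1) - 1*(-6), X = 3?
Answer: 34912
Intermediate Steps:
U(u, f) = 5 (U(u, f) = -1 - 1*(-6) = -1 + 6 = 5)
E(h, F) = 3 + h**2 (E(h, F) = h*h + 3 = h**2 + 3 = 3 + h**2)
E(U(14, -11), -119) - 1*(-34884) = (3 + 5**2) - 1*(-34884) = (3 + 25) + 34884 = 28 + 34884 = 34912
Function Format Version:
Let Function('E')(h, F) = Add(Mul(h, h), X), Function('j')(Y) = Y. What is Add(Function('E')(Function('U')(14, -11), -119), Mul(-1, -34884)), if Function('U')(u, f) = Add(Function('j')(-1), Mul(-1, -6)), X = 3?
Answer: 34912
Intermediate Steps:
Function('U')(u, f) = 5 (Function('U')(u, f) = Add(-1, Mul(-1, -6)) = Add(-1, 6) = 5)
Function('E')(h, F) = Add(3, Pow(h, 2)) (Function('E')(h, F) = Add(Mul(h, h), 3) = Add(Pow(h, 2), 3) = Add(3, Pow(h, 2)))
Add(Function('E')(Function('U')(14, -11), -119), Mul(-1, -34884)) = Add(Add(3, Pow(5, 2)), Mul(-1, -34884)) = Add(Add(3, 25), 34884) = Add(28, 34884) = 34912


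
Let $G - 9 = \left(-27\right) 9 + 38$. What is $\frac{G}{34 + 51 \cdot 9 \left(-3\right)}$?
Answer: $\frac{196}{1343} \approx 0.14594$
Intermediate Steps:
$G = -196$ ($G = 9 + \left(\left(-27\right) 9 + 38\right) = 9 + \left(-243 + 38\right) = 9 - 205 = -196$)
$\frac{G}{34 + 51 \cdot 9 \left(-3\right)} = - \frac{196}{34 + 51 \cdot 9 \left(-3\right)} = - \frac{196}{34 + 51 \left(-27\right)} = - \frac{196}{34 - 1377} = - \frac{196}{-1343} = \left(-196\right) \left(- \frac{1}{1343}\right) = \frac{196}{1343}$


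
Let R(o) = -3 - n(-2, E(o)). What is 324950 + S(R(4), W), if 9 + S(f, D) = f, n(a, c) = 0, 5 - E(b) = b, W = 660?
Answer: 324938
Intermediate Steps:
E(b) = 5 - b
R(o) = -3 (R(o) = -3 - 1*0 = -3 + 0 = -3)
S(f, D) = -9 + f
324950 + S(R(4), W) = 324950 + (-9 - 3) = 324950 - 12 = 324938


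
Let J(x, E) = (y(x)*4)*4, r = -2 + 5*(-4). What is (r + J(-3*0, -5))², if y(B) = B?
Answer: 484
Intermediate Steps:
r = -22 (r = -2 - 20 = -22)
J(x, E) = 16*x (J(x, E) = (x*4)*4 = (4*x)*4 = 16*x)
(r + J(-3*0, -5))² = (-22 + 16*(-3*0))² = (-22 + 16*0)² = (-22 + 0)² = (-22)² = 484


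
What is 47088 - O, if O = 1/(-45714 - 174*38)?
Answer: 2463926689/52326 ≈ 47088.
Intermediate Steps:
O = -1/52326 (O = 1/(-45714 - 6612) = 1/(-52326) = -1/52326 ≈ -1.9111e-5)
47088 - O = 47088 - 1*(-1/52326) = 47088 + 1/52326 = 2463926689/52326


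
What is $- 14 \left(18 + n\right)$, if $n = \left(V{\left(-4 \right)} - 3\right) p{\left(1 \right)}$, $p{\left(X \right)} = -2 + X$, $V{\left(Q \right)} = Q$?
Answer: $-350$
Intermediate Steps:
$n = 7$ ($n = \left(-4 - 3\right) \left(-2 + 1\right) = \left(-7\right) \left(-1\right) = 7$)
$- 14 \left(18 + n\right) = - 14 \left(18 + 7\right) = \left(-14\right) 25 = -350$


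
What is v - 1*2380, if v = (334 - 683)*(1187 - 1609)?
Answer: 144898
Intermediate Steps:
v = 147278 (v = -349*(-422) = 147278)
v - 1*2380 = 147278 - 1*2380 = 147278 - 2380 = 144898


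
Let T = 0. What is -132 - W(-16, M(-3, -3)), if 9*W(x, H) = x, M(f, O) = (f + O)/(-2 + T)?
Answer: -1172/9 ≈ -130.22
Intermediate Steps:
M(f, O) = -O/2 - f/2 (M(f, O) = (f + O)/(-2 + 0) = (O + f)/(-2) = (O + f)*(-½) = -O/2 - f/2)
W(x, H) = x/9
-132 - W(-16, M(-3, -3)) = -132 - (-16)/9 = -132 - 1*(-16/9) = -132 + 16/9 = -1172/9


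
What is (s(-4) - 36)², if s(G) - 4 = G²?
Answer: 256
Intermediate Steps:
s(G) = 4 + G²
(s(-4) - 36)² = ((4 + (-4)²) - 36)² = ((4 + 16) - 36)² = (20 - 36)² = (-16)² = 256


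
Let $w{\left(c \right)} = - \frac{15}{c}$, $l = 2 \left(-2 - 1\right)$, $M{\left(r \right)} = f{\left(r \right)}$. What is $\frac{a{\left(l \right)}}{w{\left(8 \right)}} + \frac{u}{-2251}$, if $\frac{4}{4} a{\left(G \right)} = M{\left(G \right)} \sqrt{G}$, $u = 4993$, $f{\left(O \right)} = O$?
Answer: $- \frac{4993}{2251} + \frac{16 i \sqrt{6}}{5} \approx -2.2181 + 7.8384 i$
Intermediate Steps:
$M{\left(r \right)} = r$
$l = -6$ ($l = 2 \left(-3\right) = -6$)
$a{\left(G \right)} = G^{\frac{3}{2}}$ ($a{\left(G \right)} = G \sqrt{G} = G^{\frac{3}{2}}$)
$\frac{a{\left(l \right)}}{w{\left(8 \right)}} + \frac{u}{-2251} = \frac{\left(-6\right)^{\frac{3}{2}}}{\left(-15\right) \frac{1}{8}} + \frac{4993}{-2251} = \frac{\left(-6\right) i \sqrt{6}}{\left(-15\right) \frac{1}{8}} + 4993 \left(- \frac{1}{2251}\right) = \frac{\left(-6\right) i \sqrt{6}}{- \frac{15}{8}} - \frac{4993}{2251} = - 6 i \sqrt{6} \left(- \frac{8}{15}\right) - \frac{4993}{2251} = \frac{16 i \sqrt{6}}{5} - \frac{4993}{2251} = - \frac{4993}{2251} + \frac{16 i \sqrt{6}}{5}$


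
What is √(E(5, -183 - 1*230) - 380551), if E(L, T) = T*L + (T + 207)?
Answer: I*√382822 ≈ 618.73*I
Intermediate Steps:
E(L, T) = 207 + T + L*T (E(L, T) = L*T + (207 + T) = 207 + T + L*T)
√(E(5, -183 - 1*230) - 380551) = √((207 + (-183 - 1*230) + 5*(-183 - 1*230)) - 380551) = √((207 + (-183 - 230) + 5*(-183 - 230)) - 380551) = √((207 - 413 + 5*(-413)) - 380551) = √((207 - 413 - 2065) - 380551) = √(-2271 - 380551) = √(-382822) = I*√382822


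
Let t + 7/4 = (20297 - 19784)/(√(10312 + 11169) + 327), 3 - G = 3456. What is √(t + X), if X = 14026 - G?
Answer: √(31905510087858 - 10958706*√21481)/42724 ≈ 132.21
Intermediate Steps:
G = -3453 (G = 3 - 1*3456 = 3 - 3456 = -3453)
X = 17479 (X = 14026 - 1*(-3453) = 14026 + 3453 = 17479)
t = -7/4 + 513/(327 + √21481) (t = -7/4 + (20297 - 19784)/(√(10312 + 11169) + 327) = -7/4 + 513/(√21481 + 327) = -7/4 + 513/(327 + √21481) ≈ -0.66673)
√(t + X) = √((18217/85448 - 513*√21481/85448) + 17479) = √(1493563809/85448 - 513*√21481/85448)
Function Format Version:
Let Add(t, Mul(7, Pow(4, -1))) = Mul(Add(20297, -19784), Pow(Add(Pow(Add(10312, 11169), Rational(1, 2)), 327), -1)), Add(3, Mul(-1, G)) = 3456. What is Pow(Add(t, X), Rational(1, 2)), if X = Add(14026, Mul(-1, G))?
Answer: Mul(Rational(1, 42724), Pow(Add(31905510087858, Mul(-10958706, Pow(21481, Rational(1, 2)))), Rational(1, 2))) ≈ 132.21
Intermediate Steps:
G = -3453 (G = Add(3, Mul(-1, 3456)) = Add(3, -3456) = -3453)
X = 17479 (X = Add(14026, Mul(-1, -3453)) = Add(14026, 3453) = 17479)
t = Add(Rational(-7, 4), Mul(513, Pow(Add(327, Pow(21481, Rational(1, 2))), -1))) (t = Add(Rational(-7, 4), Mul(Add(20297, -19784), Pow(Add(Pow(Add(10312, 11169), Rational(1, 2)), 327), -1))) = Add(Rational(-7, 4), Mul(513, Pow(Add(Pow(21481, Rational(1, 2)), 327), -1))) = Add(Rational(-7, 4), Mul(513, Pow(Add(327, Pow(21481, Rational(1, 2))), -1))) ≈ -0.66673)
Pow(Add(t, X), Rational(1, 2)) = Pow(Add(Add(Rational(18217, 85448), Mul(Rational(-513, 85448), Pow(21481, Rational(1, 2)))), 17479), Rational(1, 2)) = Pow(Add(Rational(1493563809, 85448), Mul(Rational(-513, 85448), Pow(21481, Rational(1, 2)))), Rational(1, 2))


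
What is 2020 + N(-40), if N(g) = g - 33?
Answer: 1947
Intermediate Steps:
N(g) = -33 + g
2020 + N(-40) = 2020 + (-33 - 40) = 2020 - 73 = 1947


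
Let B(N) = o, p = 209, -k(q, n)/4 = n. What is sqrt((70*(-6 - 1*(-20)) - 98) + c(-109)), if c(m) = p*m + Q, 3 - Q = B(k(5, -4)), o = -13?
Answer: I*sqrt(21883) ≈ 147.93*I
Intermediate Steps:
k(q, n) = -4*n
B(N) = -13
Q = 16 (Q = 3 - 1*(-13) = 3 + 13 = 16)
c(m) = 16 + 209*m (c(m) = 209*m + 16 = 16 + 209*m)
sqrt((70*(-6 - 1*(-20)) - 98) + c(-109)) = sqrt((70*(-6 - 1*(-20)) - 98) + (16 + 209*(-109))) = sqrt((70*(-6 + 20) - 98) + (16 - 22781)) = sqrt((70*14 - 98) - 22765) = sqrt((980 - 98) - 22765) = sqrt(882 - 22765) = sqrt(-21883) = I*sqrt(21883)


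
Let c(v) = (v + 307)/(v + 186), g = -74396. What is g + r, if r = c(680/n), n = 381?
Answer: -5322618569/71546 ≈ -74394.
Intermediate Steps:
c(v) = (307 + v)/(186 + v)
r = 117647/71546 (r = (307 + 680/381)/(186 + 680/381) = (117647/381)/(71546/381) = (381/71546)*(117647/381) = 117647/71546 ≈ 1.6444)
g + r = -74396 + 117647/71546 = -5322618569/71546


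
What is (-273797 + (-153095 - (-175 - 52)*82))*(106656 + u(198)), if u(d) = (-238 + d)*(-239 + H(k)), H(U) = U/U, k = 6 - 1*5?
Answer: -47432104928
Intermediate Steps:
k = 1 (k = 6 - 5 = 1)
H(U) = 1
u(d) = 56644 - 238*d (u(d) = (-238 + d)*(-239 + 1) = (-238 + d)*(-238) = 56644 - 238*d)
(-273797 + (-153095 - (-175 - 52)*82))*(106656 + u(198)) = (-273797 + (-153095 - (-175 - 52)*82))*(106656 + (56644 - 238*198)) = (-273797 + (-153095 - (-227)*82))*(106656 + (56644 - 47124)) = (-273797 + (-153095 - 1*(-18614)))*(106656 + 9520) = (-273797 + (-153095 + 18614))*116176 = (-273797 - 134481)*116176 = -408278*116176 = -47432104928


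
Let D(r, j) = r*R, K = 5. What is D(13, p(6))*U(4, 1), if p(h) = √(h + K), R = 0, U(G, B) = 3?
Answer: 0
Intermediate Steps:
p(h) = √(5 + h) (p(h) = √(h + 5) = √(5 + h))
D(r, j) = 0 (D(r, j) = r*0 = 0)
D(13, p(6))*U(4, 1) = 0*3 = 0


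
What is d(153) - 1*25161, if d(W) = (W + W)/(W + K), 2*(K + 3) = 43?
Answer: -8629611/343 ≈ -25159.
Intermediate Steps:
K = 37/2 (K = -3 + (½)*43 = -3 + 43/2 = 37/2 ≈ 18.500)
d(W) = 2*W/(37/2 + W) (d(W) = (W + W)/(W + 37/2) = (2*W)/(37/2 + W) = 2*W/(37/2 + W))
d(153) - 1*25161 = 4*153/(37 + 2*153) - 1*25161 = 4*153/(37 + 306) - 25161 = 4*153/343 - 25161 = 4*153*(1/343) - 25161 = 612/343 - 25161 = -8629611/343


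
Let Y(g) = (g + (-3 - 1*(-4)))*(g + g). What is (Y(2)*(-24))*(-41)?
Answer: 11808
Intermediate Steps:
Y(g) = 2*g*(1 + g) (Y(g) = (g + (-3 + 4))*(2*g) = (g + 1)*(2*g) = (1 + g)*(2*g) = 2*g*(1 + g))
(Y(2)*(-24))*(-41) = ((2*2*(1 + 2))*(-24))*(-41) = ((2*2*3)*(-24))*(-41) = (12*(-24))*(-41) = -288*(-41) = 11808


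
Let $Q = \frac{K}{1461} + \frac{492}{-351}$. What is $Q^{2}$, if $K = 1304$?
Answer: $\frac{841696144}{3246606441} \approx 0.25925$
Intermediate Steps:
$Q = - \frac{29012}{56979}$ ($Q = \frac{1304}{1461} + \frac{492}{-351} = 1304 \cdot \frac{1}{1461} + 492 \left(- \frac{1}{351}\right) = \frac{1304}{1461} - \frac{164}{117} = - \frac{29012}{56979} \approx -0.50917$)
$Q^{2} = \left(- \frac{29012}{56979}\right)^{2} = \frac{841696144}{3246606441}$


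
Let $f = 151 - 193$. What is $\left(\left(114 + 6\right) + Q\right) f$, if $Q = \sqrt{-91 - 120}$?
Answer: $-5040 - 42 i \sqrt{211} \approx -5040.0 - 610.08 i$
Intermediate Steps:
$f = -42$
$Q = i \sqrt{211}$ ($Q = \sqrt{-91 - 120} = \sqrt{-211} = i \sqrt{211} \approx 14.526 i$)
$\left(\left(114 + 6\right) + Q\right) f = \left(\left(114 + 6\right) + i \sqrt{211}\right) \left(-42\right) = \left(120 + i \sqrt{211}\right) \left(-42\right) = -5040 - 42 i \sqrt{211}$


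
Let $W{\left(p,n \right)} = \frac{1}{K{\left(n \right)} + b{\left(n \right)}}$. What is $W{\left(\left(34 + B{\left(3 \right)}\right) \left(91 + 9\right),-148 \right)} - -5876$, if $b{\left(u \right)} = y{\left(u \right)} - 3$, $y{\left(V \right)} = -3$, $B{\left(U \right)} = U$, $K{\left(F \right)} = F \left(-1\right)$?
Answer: $\frac{834393}{142} \approx 5876.0$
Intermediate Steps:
$K{\left(F \right)} = - F$
$b{\left(u \right)} = -6$ ($b{\left(u \right)} = -3 - 3 = -6$)
$W{\left(p,n \right)} = \frac{1}{-6 - n}$ ($W{\left(p,n \right)} = \frac{1}{- n - 6} = \frac{1}{-6 - n}$)
$W{\left(\left(34 + B{\left(3 \right)}\right) \left(91 + 9\right),-148 \right)} - -5876 = - \frac{1}{6 - 148} - -5876 = - \frac{1}{-142} + 5876 = \left(-1\right) \left(- \frac{1}{142}\right) + 5876 = \frac{1}{142} + 5876 = \frac{834393}{142}$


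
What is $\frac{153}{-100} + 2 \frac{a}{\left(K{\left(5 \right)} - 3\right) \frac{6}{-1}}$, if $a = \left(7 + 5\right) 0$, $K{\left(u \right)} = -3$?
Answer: $- \frac{153}{100} \approx -1.53$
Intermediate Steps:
$a = 0$ ($a = 12 \cdot 0 = 0$)
$\frac{153}{-100} + 2 \frac{a}{\left(K{\left(5 \right)} - 3\right) \frac{6}{-1}} = \frac{153}{-100} + 2 \frac{0}{\left(-3 - 3\right) \frac{6}{-1}} = 153 \left(- \frac{1}{100}\right) + 2 \frac{0}{\left(-6\right) 6 \left(-1\right)} = - \frac{153}{100} + 2 \frac{0}{\left(-6\right) \left(-6\right)} = - \frac{153}{100} + 2 \cdot \frac{0}{36} = - \frac{153}{100} + 2 \cdot 0 \cdot \frac{1}{36} = - \frac{153}{100} + 2 \cdot 0 = - \frac{153}{100} + 0 = - \frac{153}{100}$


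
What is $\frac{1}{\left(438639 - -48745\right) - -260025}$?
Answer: $\frac{1}{747409} \approx 1.338 \cdot 10^{-6}$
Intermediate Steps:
$\frac{1}{\left(438639 - -48745\right) - -260025} = \frac{1}{\left(438639 + 48745\right) + \left(-127020 + 387045\right)} = \frac{1}{487384 + 260025} = \frac{1}{747409}$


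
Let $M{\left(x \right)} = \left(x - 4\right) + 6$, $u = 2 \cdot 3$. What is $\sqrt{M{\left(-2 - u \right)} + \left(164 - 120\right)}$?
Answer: $\sqrt{38} \approx 6.1644$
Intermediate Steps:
$u = 6$
$M{\left(x \right)} = 2 + x$ ($M{\left(x \right)} = \left(-4 + x\right) + 6 = 2 + x$)
$\sqrt{M{\left(-2 - u \right)} + \left(164 - 120\right)} = \sqrt{\left(2 - 8\right) + \left(164 - 120\right)} = \sqrt{\left(2 - 8\right) + 44} = \sqrt{-6 + 44} = \sqrt{38}$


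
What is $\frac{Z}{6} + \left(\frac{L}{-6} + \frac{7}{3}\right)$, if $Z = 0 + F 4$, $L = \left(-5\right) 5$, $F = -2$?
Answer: $\frac{31}{6} \approx 5.1667$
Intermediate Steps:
$L = -25$
$Z = -8$ ($Z = 0 - 8 = -8$)
$\frac{Z}{6} + \left(\frac{L}{-6} + \frac{7}{3}\right) = - \frac{8}{6} + \left(- \frac{25}{-6} + \frac{7}{3}\right) = \left(-8\right) \frac{1}{6} + \left(\left(-25\right) \left(- \frac{1}{6}\right) + 7 \cdot \frac{1}{3}\right) = - \frac{4}{3} + \left(\frac{25}{6} + \frac{7}{3}\right) = - \frac{4}{3} + \frac{13}{2} = \frac{31}{6}$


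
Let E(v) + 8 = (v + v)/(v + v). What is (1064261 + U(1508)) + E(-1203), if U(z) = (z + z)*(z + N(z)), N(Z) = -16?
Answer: 5564126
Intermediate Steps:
E(v) = -7 (E(v) = -8 + (v + v)/(v + v) = -8 + (2*v)/((2*v)) = -8 + (2*v)*(1/(2*v)) = -8 + 1 = -7)
U(z) = 2*z*(-16 + z) (U(z) = (z + z)*(z - 16) = (2*z)*(-16 + z) = 2*z*(-16 + z))
(1064261 + U(1508)) + E(-1203) = (1064261 + 2*1508*(-16 + 1508)) - 7 = (1064261 + 2*1508*1492) - 7 = (1064261 + 4499872) - 7 = 5564133 - 7 = 5564126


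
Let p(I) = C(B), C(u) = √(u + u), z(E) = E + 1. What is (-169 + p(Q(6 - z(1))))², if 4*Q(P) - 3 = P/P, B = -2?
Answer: 28557 - 676*I ≈ 28557.0 - 676.0*I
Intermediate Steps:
z(E) = 1 + E
C(u) = √2*√u (C(u) = √(2*u) = √2*√u)
Q(P) = 1 (Q(P) = ¾ + (P/P)/4 = ¾ + (¼)*1 = ¾ + ¼ = 1)
p(I) = 2*I (p(I) = √2*√(-2) = √2*(I*√2) = 2*I)
(-169 + p(Q(6 - z(1))))² = (-169 + 2*I)²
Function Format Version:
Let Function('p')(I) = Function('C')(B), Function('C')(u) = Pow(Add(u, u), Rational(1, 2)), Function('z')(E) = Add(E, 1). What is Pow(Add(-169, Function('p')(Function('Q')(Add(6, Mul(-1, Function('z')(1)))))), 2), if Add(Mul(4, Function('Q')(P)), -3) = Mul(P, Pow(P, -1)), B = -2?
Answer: Add(28557, Mul(-676, I)) ≈ Add(28557., Mul(-676.00, I))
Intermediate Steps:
Function('z')(E) = Add(1, E)
Function('C')(u) = Mul(Pow(2, Rational(1, 2)), Pow(u, Rational(1, 2))) (Function('C')(u) = Pow(Mul(2, u), Rational(1, 2)) = Mul(Pow(2, Rational(1, 2)), Pow(u, Rational(1, 2))))
Function('Q')(P) = 1 (Function('Q')(P) = Add(Rational(3, 4), Mul(Rational(1, 4), Mul(P, Pow(P, -1)))) = Add(Rational(3, 4), Mul(Rational(1, 4), 1)) = Add(Rational(3, 4), Rational(1, 4)) = 1)
Function('p')(I) = Mul(2, I) (Function('p')(I) = Mul(Pow(2, Rational(1, 2)), Pow(-2, Rational(1, 2))) = Mul(Pow(2, Rational(1, 2)), Mul(I, Pow(2, Rational(1, 2)))) = Mul(2, I))
Pow(Add(-169, Function('p')(Function('Q')(Add(6, Mul(-1, Function('z')(1)))))), 2) = Pow(Add(-169, Mul(2, I)), 2)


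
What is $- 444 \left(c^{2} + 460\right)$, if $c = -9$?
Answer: $-240204$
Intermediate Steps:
$- 444 \left(c^{2} + 460\right) = - 444 \left(\left(-9\right)^{2} + 460\right) = - 444 \left(81 + 460\right) = \left(-444\right) 541 = -240204$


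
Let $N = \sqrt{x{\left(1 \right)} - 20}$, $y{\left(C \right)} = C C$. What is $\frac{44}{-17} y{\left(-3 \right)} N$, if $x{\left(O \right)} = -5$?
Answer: $- \frac{1980 i}{17} \approx - 116.47 i$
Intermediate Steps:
$y{\left(C \right)} = C^{2}$
$N = 5 i$ ($N = \sqrt{-5 - 20} = \sqrt{-25} = 5 i \approx 5.0 i$)
$\frac{44}{-17} y{\left(-3 \right)} N = \frac{44}{-17} \left(-3\right)^{2} \cdot 5 i = 44 \left(- \frac{1}{17}\right) 9 \cdot 5 i = \left(- \frac{44}{17}\right) 9 \cdot 5 i = - \frac{396 \cdot 5 i}{17} = - \frac{1980 i}{17}$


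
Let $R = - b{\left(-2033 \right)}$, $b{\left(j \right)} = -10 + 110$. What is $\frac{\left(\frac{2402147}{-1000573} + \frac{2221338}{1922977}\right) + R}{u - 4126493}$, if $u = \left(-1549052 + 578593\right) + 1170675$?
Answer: $\frac{9276407104145}{359736504621860877} \approx 2.5787 \cdot 10^{-5}$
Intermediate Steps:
$b{\left(j \right)} = 100$
$R = -100$ ($R = \left(-1\right) 100 = -100$)
$u = 200216$ ($u = -970459 + 1170675 = 200216$)
$\frac{\left(\frac{2402147}{-1000573} + \frac{2221338}{1922977}\right) + R}{u - 4126493} = \frac{\left(\frac{2402147}{-1000573} + \frac{2221338}{1922977}\right) - 100}{200216 - 4126493} = \frac{\left(2402147 \left(- \frac{1}{1000573}\right) + 2221338 \cdot \frac{1}{1922977}\right) - 100}{-3926277} = \left(\left(- \frac{2402147}{1000573} + \frac{317334}{274711}\right) - 100\right) \left(- \frac{1}{3926277}\right) = \left(- \frac{342380372135}{274868409403} - 100\right) \left(- \frac{1}{3926277}\right) = \left(- \frac{27829221312435}{274868409403}\right) \left(- \frac{1}{3926277}\right) = \frac{9276407104145}{359736504621860877}$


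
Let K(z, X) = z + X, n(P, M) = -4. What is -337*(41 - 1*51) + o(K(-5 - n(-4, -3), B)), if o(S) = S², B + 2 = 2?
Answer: 3371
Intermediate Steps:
B = 0 (B = -2 + 2 = 0)
K(z, X) = X + z
-337*(41 - 1*51) + o(K(-5 - n(-4, -3), B)) = -337*(41 - 1*51) + (0 + (-5 - 1*(-4)))² = -337*(41 - 51) + (0 + (-5 + 4))² = -337*(-10) + (0 - 1)² = 3370 + (-1)² = 3370 + 1 = 3371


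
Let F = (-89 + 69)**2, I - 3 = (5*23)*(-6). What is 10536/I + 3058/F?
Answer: -352259/45800 ≈ -7.6912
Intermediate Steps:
I = -687 (I = 3 + (5*23)*(-6) = 3 + 115*(-6) = 3 - 690 = -687)
F = 400 (F = (-20)**2 = 400)
10536/I + 3058/F = 10536/(-687) + 3058/400 = 10536*(-1/687) + 3058*(1/400) = -3512/229 + 1529/200 = -352259/45800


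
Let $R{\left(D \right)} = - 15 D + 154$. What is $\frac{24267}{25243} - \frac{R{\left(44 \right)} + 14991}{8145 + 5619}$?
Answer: $- \frac{31633867}{347444652} \approx -0.091047$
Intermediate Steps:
$R{\left(D \right)} = 154 - 15 D$
$\frac{24267}{25243} - \frac{R{\left(44 \right)} + 14991}{8145 + 5619} = \frac{24267}{25243} - \frac{\left(154 - 660\right) + 14991}{8145 + 5619} = 24267 \cdot \frac{1}{25243} - \frac{\left(154 - 660\right) + 14991}{13764} = \frac{24267}{25243} - \left(-506 + 14991\right) \frac{1}{13764} = \frac{24267}{25243} - 14485 \cdot \frac{1}{13764} = \frac{24267}{25243} - \frac{14485}{13764} = - \frac{31633867}{347444652}$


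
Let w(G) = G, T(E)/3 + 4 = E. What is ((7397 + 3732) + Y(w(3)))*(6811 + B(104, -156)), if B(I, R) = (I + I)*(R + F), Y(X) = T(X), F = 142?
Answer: 43380274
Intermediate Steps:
T(E) = -12 + 3*E
Y(X) = -12 + 3*X
B(I, R) = 2*I*(142 + R) (B(I, R) = (I + I)*(R + 142) = (2*I)*(142 + R) = 2*I*(142 + R))
((7397 + 3732) + Y(w(3)))*(6811 + B(104, -156)) = ((7397 + 3732) + (-12 + 3*3))*(6811 + 2*104*(142 - 156)) = (11129 + (-12 + 9))*(6811 + 2*104*(-14)) = (11129 - 3)*(6811 - 2912) = 11126*3899 = 43380274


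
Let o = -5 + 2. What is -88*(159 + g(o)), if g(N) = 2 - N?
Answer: -14432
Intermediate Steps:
o = -3
-88*(159 + g(o)) = -88*(159 + (2 - 1*(-3))) = -88*(159 + (2 + 3)) = -88*(159 + 5) = -88*164 = -14432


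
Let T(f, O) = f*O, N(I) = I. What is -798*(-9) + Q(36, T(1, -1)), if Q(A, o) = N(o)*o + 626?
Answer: 7809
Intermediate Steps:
T(f, O) = O*f
Q(A, o) = 626 + o**2 (Q(A, o) = o*o + 626 = o**2 + 626 = 626 + o**2)
-798*(-9) + Q(36, T(1, -1)) = -798*(-9) + (626 + (-1*1)**2) = 7182 + (626 + (-1)**2) = 7182 + (626 + 1) = 7182 + 627 = 7809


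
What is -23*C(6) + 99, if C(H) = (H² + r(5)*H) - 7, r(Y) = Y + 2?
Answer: -1534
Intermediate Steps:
r(Y) = 2 + Y
C(H) = -7 + H² + 7*H (C(H) = (H² + (2 + 5)*H) - 7 = (H² + 7*H) - 7 = -7 + H² + 7*H)
-23*C(6) + 99 = -23*(-7 + 6² + 7*6) + 99 = -23*(-7 + 36 + 42) + 99 = -23*71 + 99 = -1633 + 99 = -1534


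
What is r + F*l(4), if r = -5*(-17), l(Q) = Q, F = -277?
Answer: -1023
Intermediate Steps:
r = 85
r + F*l(4) = 85 - 277*4 = 85 - 1108 = -1023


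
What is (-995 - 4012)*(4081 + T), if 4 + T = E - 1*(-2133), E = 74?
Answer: -31463988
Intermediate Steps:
T = 2203 (T = -4 + (74 - 1*(-2133)) = -4 + (74 + 2133) = -4 + 2207 = 2203)
(-995 - 4012)*(4081 + T) = (-995 - 4012)*(4081 + 2203) = -5007*6284 = -31463988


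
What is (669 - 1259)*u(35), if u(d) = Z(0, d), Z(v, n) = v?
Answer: 0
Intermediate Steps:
u(d) = 0
(669 - 1259)*u(35) = (669 - 1259)*0 = -590*0 = 0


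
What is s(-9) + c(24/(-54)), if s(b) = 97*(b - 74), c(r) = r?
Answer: -72463/9 ≈ -8051.4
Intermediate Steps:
s(b) = -7178 + 97*b (s(b) = 97*(-74 + b) = -7178 + 97*b)
s(-9) + c(24/(-54)) = (-7178 + 97*(-9)) + 24/(-54) = (-7178 - 873) + 24*(-1/54) = -8051 - 4/9 = -72463/9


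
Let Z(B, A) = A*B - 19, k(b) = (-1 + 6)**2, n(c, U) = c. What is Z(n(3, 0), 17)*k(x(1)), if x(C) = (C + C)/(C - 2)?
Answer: 800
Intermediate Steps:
x(C) = 2*C/(-2 + C) (x(C) = (2*C)/(-2 + C) = 2*C/(-2 + C))
k(b) = 25 (k(b) = 5**2 = 25)
Z(B, A) = -19 + A*B
Z(n(3, 0), 17)*k(x(1)) = (-19 + 17*3)*25 = (-19 + 51)*25 = 32*25 = 800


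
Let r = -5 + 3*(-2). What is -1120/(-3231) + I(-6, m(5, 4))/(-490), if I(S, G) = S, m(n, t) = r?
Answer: 284093/791595 ≈ 0.35889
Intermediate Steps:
r = -11 (r = -5 - 6 = -11)
m(n, t) = -11
-1120/(-3231) + I(-6, m(5, 4))/(-490) = -1120/(-3231) - 6/(-490) = -1120*(-1/3231) - 6*(-1/490) = 1120/3231 + 3/245 = 284093/791595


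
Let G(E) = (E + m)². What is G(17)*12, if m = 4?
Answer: 5292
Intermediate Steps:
G(E) = (4 + E)² (G(E) = (E + 4)² = (4 + E)²)
G(17)*12 = (4 + 17)²*12 = 21²*12 = 441*12 = 5292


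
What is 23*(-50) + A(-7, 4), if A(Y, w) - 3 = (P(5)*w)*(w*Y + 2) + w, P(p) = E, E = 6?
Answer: -1767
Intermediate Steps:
P(p) = 6
A(Y, w) = 3 + w + 6*w*(2 + Y*w) (A(Y, w) = 3 + ((6*w)*(w*Y + 2) + w) = 3 + ((6*w)*(Y*w + 2) + w) = 3 + ((6*w)*(2 + Y*w) + w) = 3 + (6*w*(2 + Y*w) + w) = 3 + (w + 6*w*(2 + Y*w)) = 3 + w + 6*w*(2 + Y*w))
23*(-50) + A(-7, 4) = 23*(-50) + (3 + 13*4 + 6*(-7)*4²) = -1150 + (3 + 52 + 6*(-7)*16) = -1150 + (3 + 52 - 672) = -1150 - 617 = -1767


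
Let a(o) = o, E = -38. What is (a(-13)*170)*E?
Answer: 83980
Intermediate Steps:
(a(-13)*170)*E = -13*170*(-38) = -2210*(-38) = 83980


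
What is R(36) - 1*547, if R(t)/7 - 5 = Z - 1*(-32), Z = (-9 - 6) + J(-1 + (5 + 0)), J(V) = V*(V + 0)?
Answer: -281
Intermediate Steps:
J(V) = V² (J(V) = V*V = V²)
Z = 1 (Z = (-9 - 6) + (-1 + (5 + 0))² = -15 + (-1 + 5)² = -15 + 4² = -15 + 16 = 1)
R(t) = 266 (R(t) = 35 + 7*(1 - 1*(-32)) = 35 + 7*(1 + 32) = 35 + 7*33 = 35 + 231 = 266)
R(36) - 1*547 = 266 - 1*547 = 266 - 547 = -281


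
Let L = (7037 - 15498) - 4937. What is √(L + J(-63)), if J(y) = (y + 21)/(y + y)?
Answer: I*√120579/3 ≈ 115.75*I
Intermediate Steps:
J(y) = (21 + y)/(2*y) (J(y) = (21 + y)/((2*y)) = (21 + y)*(1/(2*y)) = (21 + y)/(2*y))
L = -13398 (L = -8461 - 4937 = -13398)
√(L + J(-63)) = √(-13398 + (½)*(21 - 63)/(-63)) = √(-13398 + (½)*(-1/63)*(-42)) = √(-13398 + ⅓) = √(-40193/3) = I*√120579/3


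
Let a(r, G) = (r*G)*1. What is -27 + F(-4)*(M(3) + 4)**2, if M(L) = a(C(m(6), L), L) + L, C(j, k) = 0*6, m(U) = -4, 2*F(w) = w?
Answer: -125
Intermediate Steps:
F(w) = w/2
C(j, k) = 0
a(r, G) = G*r (a(r, G) = (G*r)*1 = G*r)
M(L) = L (M(L) = L*0 + L = 0 + L = L)
-27 + F(-4)*(M(3) + 4)**2 = -27 + ((1/2)*(-4))*(3 + 4)**2 = -27 - 2*7**2 = -27 - 2*49 = -27 - 98 = -125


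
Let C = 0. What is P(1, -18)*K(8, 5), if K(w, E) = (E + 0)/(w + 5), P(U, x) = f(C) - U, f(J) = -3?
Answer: -20/13 ≈ -1.5385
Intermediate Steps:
P(U, x) = -3 - U
K(w, E) = E/(5 + w)
P(1, -18)*K(8, 5) = (-3 - 1*1)*(5/(5 + 8)) = (-3 - 1)*(5/13) = -20/13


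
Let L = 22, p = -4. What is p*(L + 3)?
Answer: -100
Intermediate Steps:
p*(L + 3) = -4*(22 + 3) = -4*25 = -100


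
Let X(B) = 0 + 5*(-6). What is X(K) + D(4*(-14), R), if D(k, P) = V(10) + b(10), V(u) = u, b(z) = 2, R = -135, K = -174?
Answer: -18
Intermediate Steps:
D(k, P) = 12 (D(k, P) = 10 + 2 = 12)
X(B) = -30 (X(B) = 0 - 30 = -30)
X(K) + D(4*(-14), R) = -30 + 12 = -18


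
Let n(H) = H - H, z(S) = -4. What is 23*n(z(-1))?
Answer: 0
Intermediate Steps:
n(H) = 0
23*n(z(-1)) = 23*0 = 0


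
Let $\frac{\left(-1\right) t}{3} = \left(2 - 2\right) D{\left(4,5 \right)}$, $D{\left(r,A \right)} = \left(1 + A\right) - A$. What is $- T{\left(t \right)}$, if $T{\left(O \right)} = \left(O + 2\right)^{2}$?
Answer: $-4$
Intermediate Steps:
$D{\left(r,A \right)} = 1$
$t = 0$ ($t = - 3 \left(2 - 2\right) 1 = - 3 \cdot 0 \cdot 1 = \left(-3\right) 0 = 0$)
$T{\left(O \right)} = \left(2 + O\right)^{2}$
$- T{\left(t \right)} = - \left(2 + 0\right)^{2} = - 2^{2} = \left(-1\right) 4 = -4$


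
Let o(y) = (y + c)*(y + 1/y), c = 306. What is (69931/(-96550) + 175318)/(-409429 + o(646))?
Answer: 321610776411/377097748750 ≈ 0.85286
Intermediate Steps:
o(y) = (306 + y)*(y + 1/y) (o(y) = (y + 306)*(y + 1/y) = (306 + y)*(y + 1/y))
(69931/(-96550) + 175318)/(-409429 + o(646)) = (69931/(-96550) + 175318)/(-409429 + (1 + 646**2 + 306*646 + 306/646)) = (69931*(-1/96550) + 175318)/(-409429 + (1 + 417316 + 197676 + 306*(1/646))) = (-69931/96550 + 175318)/(-409429 + (1 + 417316 + 197676 + 9/19)) = 16926882969/(96550*(-409429 + 11684876/19)) = 16926882969/(96550*(3905725/19)) = (16926882969/96550)*(19/3905725) = 321610776411/377097748750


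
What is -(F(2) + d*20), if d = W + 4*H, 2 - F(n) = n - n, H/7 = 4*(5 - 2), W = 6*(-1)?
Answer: -6602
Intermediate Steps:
W = -6
H = 84 (H = 7*(4*(5 - 2)) = 7*(4*3) = 7*12 = 84)
F(n) = 2 (F(n) = 2 - (n - n) = 2 - 1*0 = 2 + 0 = 2)
d = 330 (d = -6 + 4*84 = -6 + 336 = 330)
-(F(2) + d*20) = -(2 + 330*20) = -(2 + 6600) = -1*6602 = -6602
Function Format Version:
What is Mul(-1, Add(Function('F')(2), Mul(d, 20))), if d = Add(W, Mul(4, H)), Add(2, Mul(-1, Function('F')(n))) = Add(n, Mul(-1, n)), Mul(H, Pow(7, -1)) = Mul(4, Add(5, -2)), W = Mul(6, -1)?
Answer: -6602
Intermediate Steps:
W = -6
H = 84 (H = Mul(7, Mul(4, Add(5, -2))) = Mul(7, Mul(4, 3)) = Mul(7, 12) = 84)
Function('F')(n) = 2 (Function('F')(n) = Add(2, Mul(-1, Add(n, Mul(-1, n)))) = Add(2, Mul(-1, 0)) = Add(2, 0) = 2)
d = 330 (d = Add(-6, Mul(4, 84)) = Add(-6, 336) = 330)
Mul(-1, Add(Function('F')(2), Mul(d, 20))) = Mul(-1, Add(2, Mul(330, 20))) = Mul(-1, Add(2, 6600)) = Mul(-1, 6602) = -6602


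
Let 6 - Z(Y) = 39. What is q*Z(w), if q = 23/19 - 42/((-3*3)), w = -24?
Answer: -3685/19 ≈ -193.95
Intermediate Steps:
Z(Y) = -33 (Z(Y) = 6 - 1*39 = 6 - 39 = -33)
q = 335/57 (q = 23*(1/19) - 42/(-9) = 23/19 - 42*(-1/9) = 23/19 + 14/3 = 335/57 ≈ 5.8772)
q*Z(w) = (335/57)*(-33) = -3685/19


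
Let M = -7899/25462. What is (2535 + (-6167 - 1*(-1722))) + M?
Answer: -48640319/25462 ≈ -1910.3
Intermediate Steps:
M = -7899/25462 (M = -7899*1/25462 = -7899/25462 ≈ -0.31023)
(2535 + (-6167 - 1*(-1722))) + M = (2535 + (-6167 - 1*(-1722))) - 7899/25462 = (2535 + (-6167 + 1722)) - 7899/25462 = (2535 - 4445) - 7899/25462 = -1910 - 7899/25462 = -48640319/25462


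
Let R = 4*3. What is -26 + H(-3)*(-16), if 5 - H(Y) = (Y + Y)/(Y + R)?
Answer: -350/3 ≈ -116.67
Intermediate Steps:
R = 12
H(Y) = 5 - 2*Y/(12 + Y) (H(Y) = 5 - (Y + Y)/(Y + 12) = 5 - 2*Y/(12 + Y))
-26 + H(-3)*(-16) = -26 + (3*(20 - 3)/(12 - 3))*(-16) = -26 + (3*17/9)*(-16) = -26 + (3*(⅑)*17)*(-16) = -26 + (17/3)*(-16) = -26 - 272/3 = -350/3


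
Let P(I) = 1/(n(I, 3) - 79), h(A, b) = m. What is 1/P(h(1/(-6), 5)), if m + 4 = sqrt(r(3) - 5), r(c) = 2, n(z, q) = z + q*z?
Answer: -95 + 4*I*sqrt(3) ≈ -95.0 + 6.9282*I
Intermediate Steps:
m = -4 + I*sqrt(3) (m = -4 + sqrt(2 - 5) = -4 + sqrt(-3) = -4 + I*sqrt(3) ≈ -4.0 + 1.732*I)
h(A, b) = -4 + I*sqrt(3)
P(I) = 1/(-79 + 4*I) (P(I) = 1/(I*(1 + 3) - 79) = 1/(I*4 - 79) = 1/(4*I - 79) = 1/(-79 + 4*I))
1/P(h(1/(-6), 5)) = 1/(1/(-79 + 4*(-4 + I*sqrt(3)))) = 1/(1/(-79 + (-16 + 4*I*sqrt(3)))) = 1/(1/(-95 + 4*I*sqrt(3))) = -95 + 4*I*sqrt(3)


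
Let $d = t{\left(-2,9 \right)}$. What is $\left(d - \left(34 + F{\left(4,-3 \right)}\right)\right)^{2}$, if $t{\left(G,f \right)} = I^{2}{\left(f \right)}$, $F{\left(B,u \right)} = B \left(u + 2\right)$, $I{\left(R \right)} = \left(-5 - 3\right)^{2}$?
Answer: $16532356$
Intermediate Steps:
$I{\left(R \right)} = 64$ ($I{\left(R \right)} = \left(-8\right)^{2} = 64$)
$F{\left(B,u \right)} = B \left(2 + u\right)$
$t{\left(G,f \right)} = 4096$ ($t{\left(G,f \right)} = 64^{2} = 4096$)
$d = 4096$
$\left(d - \left(34 + F{\left(4,-3 \right)}\right)\right)^{2} = \left(4096 - \left(34 + 4 \left(2 - 3\right)\right)\right)^{2} = \left(4096 - \left(34 + 4 \left(-1\right)\right)\right)^{2} = \left(4096 - 30\right)^{2} = 4066^{2} = 16532356$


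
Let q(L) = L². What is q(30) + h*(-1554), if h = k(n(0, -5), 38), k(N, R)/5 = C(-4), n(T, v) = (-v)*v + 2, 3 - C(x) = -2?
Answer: -37950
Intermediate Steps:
C(x) = 5 (C(x) = 3 - 1*(-2) = 3 + 2 = 5)
n(T, v) = 2 - v² (n(T, v) = -v² + 2 = 2 - v²)
k(N, R) = 25 (k(N, R) = 5*5 = 25)
h = 25
q(30) + h*(-1554) = 30² + 25*(-1554) = 900 - 38850 = -37950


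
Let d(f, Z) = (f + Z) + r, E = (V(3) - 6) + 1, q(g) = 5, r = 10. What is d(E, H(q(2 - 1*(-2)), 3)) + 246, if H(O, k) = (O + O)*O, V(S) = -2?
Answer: 299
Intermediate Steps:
H(O, k) = 2*O**2 (H(O, k) = (2*O)*O = 2*O**2)
E = -7 (E = (-2 - 6) + 1 = -8 + 1 = -7)
d(f, Z) = 10 + Z + f (d(f, Z) = (f + Z) + 10 = (Z + f) + 10 = 10 + Z + f)
d(E, H(q(2 - 1*(-2)), 3)) + 246 = (10 + 2*5**2 - 7) + 246 = (10 + 2*25 - 7) + 246 = (10 + 50 - 7) + 246 = 53 + 246 = 299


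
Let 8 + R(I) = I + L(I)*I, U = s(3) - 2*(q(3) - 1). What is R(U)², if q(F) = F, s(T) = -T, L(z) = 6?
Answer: 3249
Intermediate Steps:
U = -7 (U = -1*3 - 2*(3 - 1) = -3 - 2*2 = -3 - 1*4 = -3 - 4 = -7)
R(I) = -8 + 7*I (R(I) = -8 + (I + 6*I) = -8 + 7*I)
R(U)² = (-8 + 7*(-7))² = (-8 - 49)² = (-57)² = 3249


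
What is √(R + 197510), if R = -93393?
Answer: √104117 ≈ 322.67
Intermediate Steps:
√(R + 197510) = √(-93393 + 197510) = √104117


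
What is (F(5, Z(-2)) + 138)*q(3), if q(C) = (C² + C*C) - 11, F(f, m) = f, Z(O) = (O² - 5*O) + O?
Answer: 1001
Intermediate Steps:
Z(O) = O² - 4*O
q(C) = -11 + 2*C² (q(C) = (C² + C²) - 11 = 2*C² - 11 = -11 + 2*C²)
(F(5, Z(-2)) + 138)*q(3) = (5 + 138)*(-11 + 2*3²) = 143*(-11 + 2*9) = 143*(-11 + 18) = 143*7 = 1001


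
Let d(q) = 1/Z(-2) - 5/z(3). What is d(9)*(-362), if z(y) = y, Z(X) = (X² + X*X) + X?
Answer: 543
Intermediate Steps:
Z(X) = X + 2*X² (Z(X) = (X² + X²) + X = 2*X² + X = X + 2*X²)
d(q) = -3/2 (d(q) = 1/(-2*(1 + 2*(-2))) - 5/3 = 1/(-2*(1 - 4)) - 5*⅓ = 1/(-2*(-3)) - 5/3 = 1/6 - 5/3 = 1*(⅙) - 5/3 = ⅙ - 5/3 = -3/2)
d(9)*(-362) = -3/2*(-362) = 543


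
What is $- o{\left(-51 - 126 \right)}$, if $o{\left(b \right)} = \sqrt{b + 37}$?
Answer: $- 2 i \sqrt{35} \approx - 11.832 i$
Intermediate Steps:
$o{\left(b \right)} = \sqrt{37 + b}$
$- o{\left(-51 - 126 \right)} = - \sqrt{37 - 177} = - \sqrt{-140} = - 2 i \sqrt{35}$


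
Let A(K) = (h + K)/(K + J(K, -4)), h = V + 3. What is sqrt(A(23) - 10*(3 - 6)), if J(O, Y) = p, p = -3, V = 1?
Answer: sqrt(3135)/10 ≈ 5.5991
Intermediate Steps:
J(O, Y) = -3
h = 4 (h = 1 + 3 = 4)
A(K) = (4 + K)/(-3 + K) (A(K) = (4 + K)/(K - 3) = (4 + K)/(-3 + K))
sqrt(A(23) - 10*(3 - 6)) = sqrt((4 + 23)/(-3 + 23) - 10*(3 - 6)) = sqrt(27/20 - 10*(-3)) = sqrt((1/20)*27 + 30) = sqrt(27/20 + 30) = sqrt(627/20) = sqrt(3135)/10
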